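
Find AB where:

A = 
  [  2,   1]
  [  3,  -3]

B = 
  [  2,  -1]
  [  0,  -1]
AB = 
  [  4,  -3]
  [  6,   0]

A is 2×2 and B is 2×2, so AB is 2×2. Each entry is (row of A)·(column of B):
AB[1,1] = (2)(2) + (1)(0) = 4
AB[1,2] = (2)(-1) + (1)(-1) = -3
AB[2,1] = (3)(2) + (-3)(0) = 6
AB[2,2] = (3)(-1) + (-3)(-1) = 0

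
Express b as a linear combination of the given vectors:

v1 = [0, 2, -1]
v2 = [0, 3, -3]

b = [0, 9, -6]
c1 = 3, c2 = 1

b = 3·v1 + 1·v2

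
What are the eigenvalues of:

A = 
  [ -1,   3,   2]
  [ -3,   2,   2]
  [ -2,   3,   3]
Characteristic polynomial: det(λI - A) = λ³ - 4λ² + 8λ - 5
Testing integer divisors of the constant term: p(1) = 0, so (λ - 1) is a factor:
p(λ) = (λ - 1)(λ² - 3λ + 5)
λ² - 3λ + 5 = 0  ⇒  λ = (3 ± √((-3)² - 4·(5)))/2 = (3 ± √(-11))/2
  = (3 + i√11)/2,  (3 - i√11)/2

λ = 1, (3 + i√11)/2, (3 - i√11)/2  (≈ 1, 1.5 + 1.658i, 1.5 - 1.658i)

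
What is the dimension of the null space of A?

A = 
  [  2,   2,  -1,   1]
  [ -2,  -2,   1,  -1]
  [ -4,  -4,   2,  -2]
nullity(A) = 3

Row reduce:
R2 → R2 + (1)·R1
R3 → R3 + (2)·R1
REF = 
  [  2,   2,  -1,   1]
  [  0,   0,   0,   0]
  [  0,   0,   0,   0]
Pivot columns: 1 → 1 pivot.
rank(A) = 1, so nullity(A) = 4 - 1 = 3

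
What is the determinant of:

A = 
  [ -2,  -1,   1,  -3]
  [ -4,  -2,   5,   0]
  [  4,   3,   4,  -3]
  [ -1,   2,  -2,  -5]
324

Cofactor expansion along row 1: det(A) = a₁₁M₁₁ - a₁₂M₁₂ + a₁₃M₁₃ - a₁₄M₁₄

M₁₁ = det[[-2, 5, 0]; [3, 4, -3]; [2, -2, -5]]
  = (-2)·((4)(-5) - (-3)(-2)) - (5)·((3)(-5) - (-3)(2)) + (0)·((3)(-2) - (4)(2))
  = (-2)(-26) - (5)(-9) + (0)(-14)
  = 97
M₁₂ = det[[-4, 5, 0]; [4, 4, -3]; [-1, -2, -5]]
  = (-4)·((4)(-5) - (-3)(-2)) - (5)·((4)(-5) - (-3)(-1)) + (0)·((4)(-2) - (4)(-1))
  = (-4)(-26) - (5)(-23) + (0)(-4)
  = 219
M₁₃ = det[[-4, -2, 0]; [4, 3, -3]; [-1, 2, -5]]
  = (-4)·((3)(-5) - (-3)(2)) - (-2)·((4)(-5) - (-3)(-1)) + (0)·((4)(2) - (3)(-1))
  = (-4)(-9) - (-2)(-23) + (0)(11)
  = -10
M₁₄ = det[[-4, -2, 5]; [4, 3, 4]; [-1, 2, -2]]
  = (-4)·((3)(-2) - (4)(2)) - (-2)·((4)(-2) - (4)(-1)) + (5)·((4)(2) - (3)(-1))
  = (-4)(-14) - (-2)(-4) + (5)(11)
  = 103

det(A) = (-2)(97) - (-1)(219) + (1)(-10) - (-3)(103) = 324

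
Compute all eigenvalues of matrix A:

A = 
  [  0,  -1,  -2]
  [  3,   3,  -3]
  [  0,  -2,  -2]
λ = -2, (3 + √21)/2, (3 - √21)/2  (≈ -2, 3.791, -0.7913)

Characteristic polynomial: det(λI - A) = λ³ - λ² - 9λ - 6
Testing integer divisors of the constant term: p(-2) = 0, so (λ + 2) is a factor:
p(λ) = (λ + 2)(λ² - 3λ - 3)
λ² - 3λ - 3 = 0  ⇒  λ = (3 ± √((-3)² - 4·(-3)))/2 = (3 ± √(21))/2
  = (3 + √21)/2,  (3 - √21)/2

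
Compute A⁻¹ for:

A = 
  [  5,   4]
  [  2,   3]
det(A) = (5)(3) - (4)(2) = 7
For a 2×2 matrix, A⁻¹ = (1/det(A)) · [[d, -b], [-c, a]]
    = (1/7) · [[3, -4], [-2, 5]]

A⁻¹ = 
  [ 3/7, -4/7]
  [-2/7,  5/7]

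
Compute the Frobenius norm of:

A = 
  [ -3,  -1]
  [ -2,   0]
||A||_F = 3.742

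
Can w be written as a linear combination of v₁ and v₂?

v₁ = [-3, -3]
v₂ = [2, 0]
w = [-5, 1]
Yes

Form the augmented matrix and row-reduce:
[v₁|v₂|w] = 
  [ -3,   2,  -5]
  [ -3,   0,   1]
R2 → R2 - (1)·R1
REF = 
  [ -3,   2,  -5]
  [  0,  -2,   6]

No row of the form [0 0 | nonzero], so the system is consistent. Back-substitution gives c₁ = -1/3, c₂ = -3: w = (-1/3)·v₁ + (-3)·v₂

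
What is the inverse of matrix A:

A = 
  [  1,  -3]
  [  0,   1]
det(A) = (1)(1) - (-3)(0) = 1
For a 2×2 matrix, A⁻¹ = (1/det(A)) · [[d, -b], [-c, a]]
    = (1) · [[1, 3], [0, 1]]

A⁻¹ = 
  [  1,   3]
  [  0,   1]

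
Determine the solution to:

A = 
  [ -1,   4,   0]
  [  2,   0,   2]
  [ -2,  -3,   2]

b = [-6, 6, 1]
Row reduce the augmented matrix [A|b]:
R2 → R2 + (2)·R1
R3 → R3 - (2)·R1
R3 → R3 + (11/8)·R2
REF = 
  [  -1,    4,    0,   -6]
  [   0,    8,    2,   -6]
  [   0,    0, 19/4, 19/4]

Back-substitution:
x₃ = (19/4) / (19/4) = 1
x₂ = (-6 - (2)(1)) / 8 = -1
x₁ = (-6 - (4)(-1) - (0)(1)) / (-1) = 2

x = [2, -1, 1]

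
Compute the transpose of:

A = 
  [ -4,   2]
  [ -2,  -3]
Aᵀ = 
  [ -4,  -2]
  [  2,  -3]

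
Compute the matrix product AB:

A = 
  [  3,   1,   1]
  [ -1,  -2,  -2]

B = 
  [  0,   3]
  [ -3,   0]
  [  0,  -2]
AB = 
  [ -3,   7]
  [  6,   1]

A is 2×3 and B is 3×2, so AB is 2×2. Each entry is (row of A)·(column of B):
AB[1,1] = (3)(0) + (1)(-3) + (1)(0) = -3
AB[1,2] = (3)(3) + (1)(0) + (1)(-2) = 7
AB[2,1] = (-1)(0) + (-2)(-3) + (-2)(0) = 6
AB[2,2] = (-1)(3) + (-2)(0) + (-2)(-2) = 1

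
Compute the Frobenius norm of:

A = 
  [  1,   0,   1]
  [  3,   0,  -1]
||A||_F = 3.464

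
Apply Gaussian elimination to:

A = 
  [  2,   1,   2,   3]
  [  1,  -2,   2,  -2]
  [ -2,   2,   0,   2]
Row operations:
R2 → R2 - (1/2)·R1
R3 → R3 + (1)·R1
R3 → R3 + (6/5)·R2

Resulting echelon form:
REF = 
  [   2,    1,    2,    3]
  [   0, -5/2,    1, -7/2]
  [   0,    0, 16/5,  4/5]

Rank = 3 (number of non-zero pivot rows).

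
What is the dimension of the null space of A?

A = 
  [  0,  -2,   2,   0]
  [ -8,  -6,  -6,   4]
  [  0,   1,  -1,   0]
nullity(A) = 2

Row reduce:
Swap R1 ↔ R2
R3 → R3 + (1/2)·R2
REF = 
  [ -8,  -6,  -6,   4]
  [  0,  -2,   2,   0]
  [  0,   0,   0,   0]
Pivot columns: 1, 2 → 2 pivots.
rank(A) = 2, so nullity(A) = 4 - 2 = 2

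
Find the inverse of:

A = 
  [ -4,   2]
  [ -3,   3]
det(A) = (-4)(3) - (2)(-3) = -6
For a 2×2 matrix, A⁻¹ = (1/det(A)) · [[d, -b], [-c, a]]
    = (-1/6) · [[3, -2], [3, -4]]

A⁻¹ = 
  [-1/2,  1/3]
  [-1/2,  2/3]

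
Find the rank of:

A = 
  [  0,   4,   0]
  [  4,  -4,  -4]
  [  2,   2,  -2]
Row reduce:
Swap R1 ↔ R2
R3 → R3 - (1/2)·R1
R3 → R3 - (1)·R2
REF = 
  [  4,  -4,  -4]
  [  0,   4,   0]
  [  0,   0,   0]
Pivot columns: 1, 2 → 2 pivots.

rank(A) = 2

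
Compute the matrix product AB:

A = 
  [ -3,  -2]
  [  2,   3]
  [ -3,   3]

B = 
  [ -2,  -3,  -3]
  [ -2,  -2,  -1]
AB = 
  [ 10,  13,  11]
  [-10, -12,  -9]
  [  0,   3,   6]

A is 3×2 and B is 2×3, so AB is 3×3. Each entry is (row of A)·(column of B):
AB[1,1] = (-3)(-2) + (-2)(-2) = 10
AB[1,2] = (-3)(-3) + (-2)(-2) = 13
AB[1,3] = (-3)(-3) + (-2)(-1) = 11
AB[2,1] = (2)(-2) + (3)(-2) = -10
AB[2,2] = (2)(-3) + (3)(-2) = -12
AB[2,3] = (2)(-3) + (3)(-1) = -9
AB[3,1] = (-3)(-2) + (3)(-2) = 0
AB[3,2] = (-3)(-3) + (3)(-2) = 3
AB[3,3] = (-3)(-3) + (3)(-1) = 6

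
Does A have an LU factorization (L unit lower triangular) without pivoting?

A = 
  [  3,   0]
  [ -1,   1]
Yes.
A[1,1] = 3 ≠ 0, so Gaussian elimination proceeds without a row swap: multiplier ℓ₂₁ = (-1)/(3) = -1/3, and U[2,2] = 1 - (-1/3)(0) = 1.
L = 
  [   1,    0]
  [-1/3,    1]
U = 
  [  3,   0]
  [  0,   1]
Check row 2 of LU: [(-1/3)(3), (-1/3)(0) + 1] = [-1, 1] = row 2 of A ✓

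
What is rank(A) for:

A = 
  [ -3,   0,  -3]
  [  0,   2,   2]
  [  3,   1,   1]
Row reduce:
R3 → R3 + (1)·R1
R3 → R3 - (1/2)·R2
REF = 
  [ -3,   0,  -3]
  [  0,   2,   2]
  [  0,   0,  -3]
Pivot columns: 1, 2, 3 → 3 pivots.

rank(A) = 3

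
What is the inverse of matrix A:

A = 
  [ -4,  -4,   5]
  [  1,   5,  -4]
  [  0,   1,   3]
det(A) = (-4)·((5)(3) - (-4)(1)) - (-4)·((1)(3) - (-4)(0)) + (5)·((1)(1) - (5)(0))
  = (-4)(19) - (-4)(3) + (5)(1)
  = -59
det(A) = -59 ≠ 0, so A is invertible.

Cofactors Cᵢⱼ = (-1)ⁱ⁺ʲ·Mᵢⱼ:
C = 
  [ 19,  -3,   1]
  [ 17, -12,   4]
  [ -9, -11, -16]

adj(A) = Cᵀ:
adj(A) = 
  [ 19,  17,  -9]
  [ -3, -12, -11]
  [  1,   4, -16]

A⁻¹ = (-1/59) · adj(A):
A⁻¹ = 
  [-19/59, -17/59,   9/59]
  [  3/59,  12/59,  11/59]
  [ -1/59,  -4/59,  16/59]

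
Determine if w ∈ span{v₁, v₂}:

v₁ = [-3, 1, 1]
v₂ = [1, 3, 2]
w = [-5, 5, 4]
Yes

Form the augmented matrix and row-reduce:
[v₁|v₂|w] = 
  [ -3,   1,  -5]
  [  1,   3,   5]
  [  1,   2,   4]
R2 → R2 + (1/3)·R1
R3 → R3 + (1/3)·R1
R3 → R3 - (7/10)·R2
REF = 
  [  -3,    1,   -5]
  [   0, 10/3, 10/3]
  [   0,    0,    0]

No row of the form [0 0 | nonzero], so the system is consistent. Back-substitution gives c₁ = 2, c₂ = 1: w = (2)·v₁ + (1)·v₂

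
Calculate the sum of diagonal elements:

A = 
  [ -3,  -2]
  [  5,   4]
1

tr(A) = -3 + 4 = 1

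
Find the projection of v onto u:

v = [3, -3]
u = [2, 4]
v·u = (3)(2) + (-3)(4) = -6
u·u = (2)² + (4)² = 20
proj_u(v) = (v·u / u·u) × u = (-6/20) × u = (-3/10) × u

proj_u(v) = [-3/5, -6/5]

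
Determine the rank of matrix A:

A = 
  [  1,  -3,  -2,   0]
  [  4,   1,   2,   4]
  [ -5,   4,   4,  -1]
rank(A) = 3

Row reduce:
R2 → R2 - (4)·R1
R3 → R3 + (5)·R1
R3 → R3 + (11/13)·R2
REF = 
  [    1,    -3,    -2,     0]
  [    0,    13,    10,     4]
  [    0,     0, 32/13, 31/13]
Pivot columns: 1, 2, 3 → 3 pivots.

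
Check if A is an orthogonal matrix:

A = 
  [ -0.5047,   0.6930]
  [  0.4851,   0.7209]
No

AᵀA = 
  [  0.4900,   0]
  [  0,   0.9999]
≠ I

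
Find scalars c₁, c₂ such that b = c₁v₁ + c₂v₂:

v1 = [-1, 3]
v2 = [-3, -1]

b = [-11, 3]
c1 = 2, c2 = 3

b = 2·v1 + 3·v2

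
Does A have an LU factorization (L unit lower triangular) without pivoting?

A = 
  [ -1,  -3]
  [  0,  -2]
Yes.
A[1,1] = -1 ≠ 0, so Gaussian elimination proceeds without a row swap: multiplier ℓ₂₁ = (0)/(-1) = 0, and U[2,2] = -2 - (0)(-3) = -2.
L = 
  [  1,   0]
  [  0,   1]
U = 
  [ -1,  -3]
  [  0,  -2]
Check row 2 of LU: [(0)(-1), (0)(-3) + (-2)] = [0, -2] = row 2 of A ✓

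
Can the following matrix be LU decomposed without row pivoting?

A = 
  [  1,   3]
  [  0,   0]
Yes.
A[1,1] = 1 ≠ 0, so Gaussian elimination proceeds without a row swap: multiplier ℓ₂₁ = (0)/(1) = 0, and U[2,2] = 0 - (0)(3) = 0.
L = 
  [  1,   0]
  [  0,   1]
U = 
  [  1,   3]
  [  0,   0]
Check row 2 of LU: [(0)(1), (0)(3) + 0] = [0, 0] = row 2 of A ✓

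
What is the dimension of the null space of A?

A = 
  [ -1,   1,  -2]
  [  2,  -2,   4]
nullity(A) = 2

Row reduce:
R2 → R2 + (2)·R1
REF = 
  [ -1,   1,  -2]
  [  0,   0,   0]
Pivot columns: 1 → 1 pivot.
rank(A) = 1, so nullity(A) = 3 - 1 = 2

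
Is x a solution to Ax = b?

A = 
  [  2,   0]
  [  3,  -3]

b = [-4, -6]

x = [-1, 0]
No

Ax = [-2, -3] ≠ b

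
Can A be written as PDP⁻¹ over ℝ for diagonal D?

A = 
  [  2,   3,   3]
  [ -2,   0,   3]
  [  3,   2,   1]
No

Characteristic polynomial: det(λI - A) = λ³ - 3λ² - 7λ - 9
By the rational root theorem any rational root is an integer dividing 9; none of those is a root, so p(λ) has no rational roots and hence (being an irreducible cubic) no repeated roots.
Discriminant of the cubic: Δ = -4748
Δ < 0 ⇒ one real eigenvalue and a complex-conjugate pair: λ ≈ 4.833, -0.9167 + 1.011i, -0.9167 - 1.011i
Has complex eigenvalues (not diagonalizable over ℝ).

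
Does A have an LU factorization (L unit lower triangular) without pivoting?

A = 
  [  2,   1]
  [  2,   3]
Yes.
A[1,1] = 2 ≠ 0, so Gaussian elimination proceeds without a row swap: multiplier ℓ₂₁ = (2)/(2) = 1, and U[2,2] = 3 - (1)(1) = 2.
L = 
  [  1,   0]
  [  1,   1]
U = 
  [  2,   1]
  [  0,   2]
Check row 2 of LU: [(1)(2), (1)(1) + 2] = [2, 3] = row 2 of A ✓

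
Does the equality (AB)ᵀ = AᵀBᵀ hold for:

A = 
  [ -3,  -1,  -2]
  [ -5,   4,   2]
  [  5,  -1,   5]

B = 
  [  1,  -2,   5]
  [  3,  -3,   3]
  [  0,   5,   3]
No

(AB)ᵀ = 
  [ -6,   7,   2]
  [ -1,   8,  18]
  [-24,  -7,  37]

AᵀBᵀ = 
  [ 32,  21, -10]
  [-14, -18,  17]
  [ 19,   3,  25]

The two matrices differ, so (AB)ᵀ ≠ AᵀBᵀ in general. The correct identity is (AB)ᵀ = BᵀAᵀ.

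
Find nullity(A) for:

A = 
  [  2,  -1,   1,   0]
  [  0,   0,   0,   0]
nullity(A) = 3

Row reduce:
(no row operations needed)
REF = 
  [  2,  -1,   1,   0]
  [  0,   0,   0,   0]
Pivot columns: 1 → 1 pivot.
rank(A) = 1, so nullity(A) = 4 - 1 = 3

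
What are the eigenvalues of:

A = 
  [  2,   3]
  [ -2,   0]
λ = 1 + i√5, 1 - i√5  (≈ 1 + 2.236i, 1 - 2.236i)

tr(A) = 2, det(A) = 6
Characteristic polynomial: λ² - tr(A)λ + det(A) = λ² - 2λ + 6
λ² - 2λ + 6 = 0  ⇒  λ = (2 ± √((-2)² - 4·(6)))/2 = (2 ± √(-20))/2
  = 1 + i√5,  1 - i√5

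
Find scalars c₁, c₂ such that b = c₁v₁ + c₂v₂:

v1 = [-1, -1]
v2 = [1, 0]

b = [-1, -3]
c1 = 3, c2 = 2

b = 3·v1 + 2·v2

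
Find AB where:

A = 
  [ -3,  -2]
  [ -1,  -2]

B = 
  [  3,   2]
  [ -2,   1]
A is 2×2 and B is 2×2, so AB is 2×2. Each entry is (row of A)·(column of B):
AB[1,1] = (-3)(3) + (-2)(-2) = -5
AB[1,2] = (-3)(2) + (-2)(1) = -8
AB[2,1] = (-1)(3) + (-2)(-2) = 1
AB[2,2] = (-1)(2) + (-2)(1) = -4

AB = 
  [ -5,  -8]
  [  1,  -4]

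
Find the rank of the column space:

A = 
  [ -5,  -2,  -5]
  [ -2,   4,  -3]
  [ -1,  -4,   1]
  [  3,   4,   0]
Row reduce:
R2 → R2 - (2/5)·R1
R3 → R3 - (1/5)·R1
R4 → R4 + (3/5)·R1
R3 → R3 + (3/4)·R2
R4 → R4 - (7/12)·R2
R4 → R4 + (29/15)·R3
REF = 
  [  -5,   -2,   -5]
  [   0, 24/5,   -1]
  [   0,    0,  5/4]
  [   0,    0,    0]
Pivot columns: 1, 2, 3 → 3 pivots.
dim(Col(A)) = number of pivot columns = 3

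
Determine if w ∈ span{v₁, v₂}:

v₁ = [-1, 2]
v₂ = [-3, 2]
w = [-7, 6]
Yes

Form the augmented matrix and row-reduce:
[v₁|v₂|w] = 
  [ -1,  -3,  -7]
  [  2,   2,   6]
R2 → R2 + (2)·R1
REF = 
  [ -1,  -3,  -7]
  [  0,  -4,  -8]

No row of the form [0 0 | nonzero], so the system is consistent. Back-substitution gives c₁ = 1, c₂ = 2: w = (1)·v₁ + (2)·v₂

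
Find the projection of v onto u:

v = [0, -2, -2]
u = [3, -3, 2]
v·u = (0)(3) + (-2)(-3) + (-2)(2) = 2
u·u = (3)² + (-3)² + (2)² = 22
proj_u(v) = (v·u / u·u) × u = (2/22) × u = (1/11) × u

proj_u(v) = [3/11, -3/11, 2/11]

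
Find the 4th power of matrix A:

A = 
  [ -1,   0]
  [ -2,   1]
A² = A·A:
A²[1,1] = (-1)(-1) + (0)(-2) = 1
A²[1,2] = (-1)(0) + (0)(1) = 0
A²[2,1] = (-2)(-1) + (1)(-2) = 0
A²[2,2] = (-2)(0) + (1)(1) = 1
A² = 
  [  1,   0]
  [  0,   1]

A^3 = A^2·A:
A^3[1,1] = (1)(-1) + (0)(-2) = -1
A^3[1,2] = (1)(0) + (0)(1) = 0
A^3[2,1] = (0)(-1) + (1)(-2) = -2
A^3[2,2] = (0)(0) + (1)(1) = 1
A^3 = 
  [ -1,   0]
  [ -2,   1]

A^4 = A^3·A:
A^4[1,1] = (-1)(-1) + (0)(-2) = 1
A^4[1,2] = (-1)(0) + (0)(1) = 0
A^4[2,1] = (-2)(-1) + (1)(-2) = 0
A^4[2,2] = (-2)(0) + (1)(1) = 1
A^4 = 
  [  1,   0]
  [  0,   1]

Therefore
A^4 = 
  [  1,   0]
  [  0,   1]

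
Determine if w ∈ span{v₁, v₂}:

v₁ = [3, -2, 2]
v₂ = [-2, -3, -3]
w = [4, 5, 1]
No

Form the augmented matrix and row-reduce:
[v₁|v₂|w] = 
  [  3,  -2,   4]
  [ -2,  -3,   5]
  [  2,  -3,   1]
R2 → R2 + (2/3)·R1
R3 → R3 - (2/3)·R1
R3 → R3 - (5/13)·R2
REF = 
  [     3,     -2,      4]
  [     0,  -13/3,   23/3]
  [     0,      0, -60/13]

Row 3 reads [0 0 | -60/13], i.e. 0 = -60/13, so the system is inconsistent and w ∉ span{v₁, v₂}.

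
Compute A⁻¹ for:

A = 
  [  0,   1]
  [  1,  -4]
det(A) = (0)(-4) - (1)(1) = -1
For a 2×2 matrix, A⁻¹ = (1/det(A)) · [[d, -b], [-c, a]]
    = (-1) · [[-4, -1], [-1, 0]]

A⁻¹ = 
  [  4,   1]
  [  1,   0]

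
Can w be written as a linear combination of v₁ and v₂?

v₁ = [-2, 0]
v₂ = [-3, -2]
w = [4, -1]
Yes

Form the augmented matrix and row-reduce:
[v₁|v₂|w] = 
  [ -2,  -3,   4]
  [  0,  -2,  -1]
(already in echelon form — no row operations needed)

No row of the form [0 0 | nonzero], so the system is consistent. Back-substitution gives c₁ = -11/4, c₂ = 1/2: w = (-11/4)·v₁ + (1/2)·v₂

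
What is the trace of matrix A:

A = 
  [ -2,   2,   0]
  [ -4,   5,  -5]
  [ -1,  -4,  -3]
0

tr(A) = -2 + 5 + -3 = 0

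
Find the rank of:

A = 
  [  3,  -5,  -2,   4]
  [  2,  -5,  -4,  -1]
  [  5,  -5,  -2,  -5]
Row reduce:
R2 → R2 - (2/3)·R1
R3 → R3 - (5/3)·R1
R3 → R3 + (2)·R2
REF = 
  [    3,    -5,    -2,     4]
  [    0,  -5/3,  -8/3, -11/3]
  [    0,     0,    -4,   -19]
Pivot columns: 1, 2, 3 → 3 pivots.

rank(A) = 3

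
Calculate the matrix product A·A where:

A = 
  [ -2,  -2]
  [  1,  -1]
A² = A·A:
A²[1,1] = (-2)(-2) + (-2)(1) = 2
A²[1,2] = (-2)(-2) + (-2)(-1) = 6
A²[2,1] = (1)(-2) + (-1)(1) = -3
A²[2,2] = (1)(-2) + (-1)(-1) = -1
A² = 
  [  2,   6]
  [ -3,  -1]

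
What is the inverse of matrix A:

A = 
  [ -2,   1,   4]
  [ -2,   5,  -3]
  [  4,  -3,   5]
det(A) = (-2)·((5)(5) - (-3)(-3)) - (1)·((-2)(5) - (-3)(4)) + (4)·((-2)(-3) - (5)(4))
  = (-2)(16) - (1)(2) + (4)(-14)
  = -90
det(A) = -90 ≠ 0, so A is invertible.

Cofactors Cᵢⱼ = (-1)ⁱ⁺ʲ·Mᵢⱼ:
C = 
  [ 16,  -2, -14]
  [-17, -26,  -2]
  [-23, -14,  -8]

adj(A) = Cᵀ:
adj(A) = 
  [ 16, -17, -23]
  [ -2, -26, -14]
  [-14,  -2,  -8]

A⁻¹ = (-1/90) · adj(A):
A⁻¹ = 
  [-8/45, 17/90, 23/90]
  [ 1/45, 13/45,  7/45]
  [ 7/45,  1/45,  4/45]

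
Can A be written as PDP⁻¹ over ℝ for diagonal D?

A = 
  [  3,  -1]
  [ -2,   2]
Yes

tr(A) = 5, det(A) = 4
Characteristic polynomial: λ² - tr(A)λ + det(A) = λ² - 5λ + 4
λ² - 5λ + 4 = (λ - 1)(λ - 4)
Eigenvalues: 4, 1
λ=1: alg. mult. = 1, geom. mult. = 2 - rank(A - (1)I) = 2 - 1 = 1
λ=4: alg. mult. = 1, geom. mult. = 2 - rank(A - (4)I) = 2 - 1 = 1
Sum of geometric multiplicities equals n, so A has n independent eigenvectors.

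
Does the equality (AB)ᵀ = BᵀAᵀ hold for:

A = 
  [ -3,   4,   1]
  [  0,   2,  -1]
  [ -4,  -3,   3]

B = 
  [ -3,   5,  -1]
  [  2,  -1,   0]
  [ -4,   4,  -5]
Yes

(AB)ᵀ = 
  [ 13,   8,  -6]
  [-15,  -6,  -5]
  [ -2,   5, -11]

BᵀAᵀ = 
  [ 13,   8,  -6]
  [-15,  -6,  -5]
  [ -2,   5, -11]

Both sides are equal — this is the standard identity (AB)ᵀ = BᵀAᵀ, which holds for all A, B.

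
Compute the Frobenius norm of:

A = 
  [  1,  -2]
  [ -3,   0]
||A||_F = 3.742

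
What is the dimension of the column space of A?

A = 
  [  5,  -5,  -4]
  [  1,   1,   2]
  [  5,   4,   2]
dim(Col(A)) = 3

Row reduce:
R2 → R2 - (1/5)·R1
R3 → R3 - (1)·R1
R3 → R3 - (9/2)·R2
REF = 
  [    5,    -5,    -4]
  [    0,     2,  14/5]
  [    0,     0, -33/5]
Pivot columns: 1, 2, 3 → 3 pivots.
dim(Col(A)) = number of pivot columns = 3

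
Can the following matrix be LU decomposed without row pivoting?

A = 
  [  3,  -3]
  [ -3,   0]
Yes.
A[1,1] = 3 ≠ 0, so Gaussian elimination proceeds without a row swap: multiplier ℓ₂₁ = (-3)/(3) = -1, and U[2,2] = 0 - (-1)(-3) = -3.
L = 
  [  1,   0]
  [ -1,   1]
U = 
  [  3,  -3]
  [  0,  -3]
Check row 2 of LU: [(-1)(3), (-1)(-3) + (-3)] = [-3, 0] = row 2 of A ✓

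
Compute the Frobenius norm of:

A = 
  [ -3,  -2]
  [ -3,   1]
||A||_F = 4.796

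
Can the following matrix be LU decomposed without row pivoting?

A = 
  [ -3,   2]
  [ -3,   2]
Yes.
A[1,1] = -3 ≠ 0, so Gaussian elimination proceeds without a row swap: multiplier ℓ₂₁ = (-3)/(-3) = 1, and U[2,2] = 2 - (1)(2) = 0.
L = 
  [  1,   0]
  [  1,   1]
U = 
  [ -3,   2]
  [  0,   0]
Check row 2 of LU: [(1)(-3), (1)(2) + 0] = [-3, 2] = row 2 of A ✓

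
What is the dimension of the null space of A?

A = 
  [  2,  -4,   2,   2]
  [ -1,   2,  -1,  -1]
nullity(A) = 3

Row reduce:
R2 → R2 + (1/2)·R1
REF = 
  [  2,  -4,   2,   2]
  [  0,   0,   0,   0]
Pivot columns: 1 → 1 pivot.
rank(A) = 1, so nullity(A) = 4 - 1 = 3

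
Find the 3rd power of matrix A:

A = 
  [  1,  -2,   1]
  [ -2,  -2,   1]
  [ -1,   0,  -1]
A^3 = 
  [  2, -12,   8]
  [-10, -18,  14]
  [ -4,  -4,   2]

A² = A·A:
A²[1,1] = (1)(1) + (-2)(-2) + (1)(-1) = 4
A²[1,2] = (1)(-2) + (-2)(-2) + (1)(0) = 2
A²[1,3] = (1)(1) + (-2)(1) + (1)(-1) = -2
A²[2,1] = (-2)(1) + (-2)(-2) + (1)(-1) = 1
A²[2,2] = (-2)(-2) + (-2)(-2) + (1)(0) = 8
A²[2,3] = (-2)(1) + (-2)(1) + (1)(-1) = -5
A²[3,1] = (-1)(1) + (0)(-2) + (-1)(-1) = 0
A²[3,2] = (-1)(-2) + (0)(-2) + (-1)(0) = 2
A²[3,3] = (-1)(1) + (0)(1) + (-1)(-1) = 0
A² = 
  [  4,   2,  -2]
  [  1,   8,  -5]
  [  0,   2,   0]

A^3 = A^2·A:
A^3[1,1] = (4)(1) + (2)(-2) + (-2)(-1) = 2
A^3[1,2] = (4)(-2) + (2)(-2) + (-2)(0) = -12
A^3[1,3] = (4)(1) + (2)(1) + (-2)(-1) = 8
A^3[2,1] = (1)(1) + (8)(-2) + (-5)(-1) = -10
A^3[2,2] = (1)(-2) + (8)(-2) + (-5)(0) = -18
A^3[2,3] = (1)(1) + (8)(1) + (-5)(-1) = 14
A^3[3,1] = (0)(1) + (2)(-2) + (0)(-1) = -4
A^3[3,2] = (0)(-2) + (2)(-2) + (0)(0) = -4
A^3[3,3] = (0)(1) + (2)(1) + (0)(-1) = 2
A^3 = 
  [  2, -12,   8]
  [-10, -18,  14]
  [ -4,  -4,   2]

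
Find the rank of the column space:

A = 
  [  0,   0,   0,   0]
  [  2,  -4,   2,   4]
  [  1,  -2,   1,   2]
dim(Col(A)) = 1

Row reduce:
Swap R1 ↔ R2
R3 → R3 - (1/2)·R1
REF = 
  [  2,  -4,   2,   4]
  [  0,   0,   0,   0]
  [  0,   0,   0,   0]
Pivot columns: 1 → 1 pivot.
dim(Col(A)) = number of pivot columns = 1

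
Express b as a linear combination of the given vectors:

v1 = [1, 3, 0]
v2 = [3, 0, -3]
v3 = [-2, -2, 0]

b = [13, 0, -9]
c1 = -2, c2 = 3, c3 = -3

b = -2·v1 + 3·v2 + -3·v3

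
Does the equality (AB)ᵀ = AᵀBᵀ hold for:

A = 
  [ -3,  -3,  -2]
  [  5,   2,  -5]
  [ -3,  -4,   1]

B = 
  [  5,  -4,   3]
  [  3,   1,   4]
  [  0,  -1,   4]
No

(AB)ᵀ = 
  [-24,  31, -27]
  [ 11, -13,   7]
  [-29,   3, -21]

AᵀBᵀ = 
  [-44, -16, -17]
  [-35, -23, -18]
  [ 13,  -7,   9]

The two matrices differ, so (AB)ᵀ ≠ AᵀBᵀ in general. The correct identity is (AB)ᵀ = BᵀAᵀ.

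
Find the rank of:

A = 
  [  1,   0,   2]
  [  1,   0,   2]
Row reduce:
R2 → R2 - (1)·R1
REF = 
  [  1,   0,   2]
  [  0,   0,   0]
Pivot columns: 1 → 1 pivot.

rank(A) = 1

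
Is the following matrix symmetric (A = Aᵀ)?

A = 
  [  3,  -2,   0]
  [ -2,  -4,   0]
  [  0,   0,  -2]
Yes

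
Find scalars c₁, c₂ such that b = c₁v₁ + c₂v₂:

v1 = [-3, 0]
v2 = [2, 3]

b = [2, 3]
c1 = 0, c2 = 1

b = 0·v1 + 1·v2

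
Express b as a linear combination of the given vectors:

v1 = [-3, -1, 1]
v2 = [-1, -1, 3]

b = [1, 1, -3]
c1 = 0, c2 = -1

b = 0·v1 + -1·v2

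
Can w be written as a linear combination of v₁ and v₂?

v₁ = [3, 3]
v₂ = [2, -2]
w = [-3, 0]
Yes

Form the augmented matrix and row-reduce:
[v₁|v₂|w] = 
  [  3,   2,  -3]
  [  3,  -2,   0]
R2 → R2 - (1)·R1
REF = 
  [  3,   2,  -3]
  [  0,  -4,   3]

No row of the form [0 0 | nonzero], so the system is consistent. Back-substitution gives c₁ = -1/2, c₂ = -3/4: w = (-1/2)·v₁ + (-3/4)·v₂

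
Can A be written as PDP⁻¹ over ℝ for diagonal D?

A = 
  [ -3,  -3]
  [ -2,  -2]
Yes

tr(A) = -5, det(A) = 0
Characteristic polynomial: λ² - tr(A)λ + det(A) = λ² + 5λ
λ² + 5λ = λ(λ + 5)
Eigenvalues: 0, -5
λ=-5: alg. mult. = 1, geom. mult. = 2 - rank(A - (-5)I) = 2 - 1 = 1
λ=0: alg. mult. = 1, geom. mult. = 2 - rank(A - (0)I) = 2 - 1 = 1
Sum of geometric multiplicities equals n, so A has n independent eigenvectors.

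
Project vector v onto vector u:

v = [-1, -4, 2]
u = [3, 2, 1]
v·u = (-1)(3) + (-4)(2) + (2)(1) = -9
u·u = (3)² + (2)² + (1)² = 14
proj_u(v) = (v·u / u·u) × u = (-9/14) × u

proj_u(v) = [-27/14, -9/7, -9/14]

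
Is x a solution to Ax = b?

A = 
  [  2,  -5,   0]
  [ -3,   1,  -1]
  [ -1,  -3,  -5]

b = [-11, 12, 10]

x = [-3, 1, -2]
Yes

Ax = [-11, 12, 10] = b ✓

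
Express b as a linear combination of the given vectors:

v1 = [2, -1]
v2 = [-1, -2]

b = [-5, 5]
c1 = -3, c2 = -1

b = -3·v1 + -1·v2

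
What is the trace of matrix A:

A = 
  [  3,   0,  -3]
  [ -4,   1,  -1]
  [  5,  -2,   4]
8

tr(A) = 3 + 1 + 4 = 8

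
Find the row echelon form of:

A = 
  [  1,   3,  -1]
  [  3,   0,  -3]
Row operations:
R2 → R2 - (3)·R1

Resulting echelon form:
REF = 
  [  1,   3,  -1]
  [  0,  -9,   0]

Rank = 2 (number of non-zero pivot rows).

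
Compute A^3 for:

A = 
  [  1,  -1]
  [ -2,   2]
A² = A·A:
A²[1,1] = (1)(1) + (-1)(-2) = 3
A²[1,2] = (1)(-1) + (-1)(2) = -3
A²[2,1] = (-2)(1) + (2)(-2) = -6
A²[2,2] = (-2)(-1) + (2)(2) = 6
A² = 
  [  3,  -3]
  [ -6,   6]

A^3 = A^2·A:
A^3[1,1] = (3)(1) + (-3)(-2) = 9
A^3[1,2] = (3)(-1) + (-3)(2) = -9
A^3[2,1] = (-6)(1) + (6)(-2) = -18
A^3[2,2] = (-6)(-1) + (6)(2) = 18
A^3 = 
  [  9,  -9]
  [-18,  18]

Therefore
A^3 = 
  [  9,  -9]
  [-18,  18]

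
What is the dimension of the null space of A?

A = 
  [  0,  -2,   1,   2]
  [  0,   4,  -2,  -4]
nullity(A) = 3

Row reduce:
R2 → R2 + (2)·R1
REF = 
  [  0,  -2,   1,   2]
  [  0,   0,   0,   0]
Pivot columns: 2 → 1 pivot.
rank(A) = 1, so nullity(A) = 4 - 1 = 3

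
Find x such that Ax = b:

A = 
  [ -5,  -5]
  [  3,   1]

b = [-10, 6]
x = [2, 0]

Row reduce the augmented matrix [A|b]:
R2 → R2 + (3/5)·R1
REF = 
  [ -5,  -5, -10]
  [  0,  -2,   0]

Back-substitution:
x₂ = 0 / (-2) = 0
x₁ = (-10 - (-5)(0)) / (-5) = 2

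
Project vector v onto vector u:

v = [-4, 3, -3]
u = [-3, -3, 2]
v·u = (-4)(-3) + (3)(-3) + (-3)(2) = -3
u·u = (-3)² + (-3)² + (2)² = 22
proj_u(v) = (v·u / u·u) × u = (-3/22) × u

proj_u(v) = [9/22, 9/22, -3/11]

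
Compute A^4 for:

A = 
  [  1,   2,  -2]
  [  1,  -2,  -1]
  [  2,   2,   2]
A² = A·A:
A²[1,1] = (1)(1) + (2)(1) + (-2)(2) = -1
A²[1,2] = (1)(2) + (2)(-2) + (-2)(2) = -6
A²[1,3] = (1)(-2) + (2)(-1) + (-2)(2) = -8
A²[2,1] = (1)(1) + (-2)(1) + (-1)(2) = -3
A²[2,2] = (1)(2) + (-2)(-2) + (-1)(2) = 4
A²[2,3] = (1)(-2) + (-2)(-1) + (-1)(2) = -2
A²[3,1] = (2)(1) + (2)(1) + (2)(2) = 8
A²[3,2] = (2)(2) + (2)(-2) + (2)(2) = 4
A²[3,3] = (2)(-2) + (2)(-1) + (2)(2) = -2
A² = 
  [ -1,  -6,  -8]
  [ -3,   4,  -2]
  [  8,   4,  -2]

A^3 = A^2·A:
A^3[1,1] = (-1)(1) + (-6)(1) + (-8)(2) = -23
A^3[1,2] = (-1)(2) + (-6)(-2) + (-8)(2) = -6
A^3[1,3] = (-1)(-2) + (-6)(-1) + (-8)(2) = -8
A^3[2,1] = (-3)(1) + (4)(1) + (-2)(2) = -3
A^3[2,2] = (-3)(2) + (4)(-2) + (-2)(2) = -18
A^3[2,3] = (-3)(-2) + (4)(-1) + (-2)(2) = -2
A^3[3,1] = (8)(1) + (4)(1) + (-2)(2) = 8
A^3[3,2] = (8)(2) + (4)(-2) + (-2)(2) = 4
A^3[3,3] = (8)(-2) + (4)(-1) + (-2)(2) = -24
A^3 = 
  [-23,  -6,  -8]
  [ -3, -18,  -2]
  [  8,   4, -24]

A^4 = A^3·A:
A^4[1,1] = (-23)(1) + (-6)(1) + (-8)(2) = -45
A^4[1,2] = (-23)(2) + (-6)(-2) + (-8)(2) = -50
A^4[1,3] = (-23)(-2) + (-6)(-1) + (-8)(2) = 36
A^4[2,1] = (-3)(1) + (-18)(1) + (-2)(2) = -25
A^4[2,2] = (-3)(2) + (-18)(-2) + (-2)(2) = 26
A^4[2,3] = (-3)(-2) + (-18)(-1) + (-2)(2) = 20
A^4[3,1] = (8)(1) + (4)(1) + (-24)(2) = -36
A^4[3,2] = (8)(2) + (4)(-2) + (-24)(2) = -40
A^4[3,3] = (8)(-2) + (4)(-1) + (-24)(2) = -68
A^4 = 
  [-45, -50,  36]
  [-25,  26,  20]
  [-36, -40, -68]

Therefore
A^4 = 
  [-45, -50,  36]
  [-25,  26,  20]
  [-36, -40, -68]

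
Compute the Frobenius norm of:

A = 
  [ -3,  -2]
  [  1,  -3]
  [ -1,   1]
||A||_F = 5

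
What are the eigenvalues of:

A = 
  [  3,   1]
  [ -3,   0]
λ = (3 + i√3)/2, (3 - i√3)/2  (≈ 1.5 + 0.866i, 1.5 - 0.866i)

tr(A) = 3, det(A) = 3
Characteristic polynomial: λ² - tr(A)λ + det(A) = λ² - 3λ + 3
λ² - 3λ + 3 = 0  ⇒  λ = (3 ± √((-3)² - 4·(3)))/2 = (3 ± √(-3))/2
  = (3 + i√3)/2,  (3 - i√3)/2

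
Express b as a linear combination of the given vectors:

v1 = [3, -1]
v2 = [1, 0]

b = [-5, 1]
c1 = -1, c2 = -2

b = -1·v1 + -2·v2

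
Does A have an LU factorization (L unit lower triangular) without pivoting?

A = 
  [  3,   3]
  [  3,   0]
Yes.
A[1,1] = 3 ≠ 0, so Gaussian elimination proceeds without a row swap: multiplier ℓ₂₁ = (3)/(3) = 1, and U[2,2] = 0 - (1)(3) = -3.
L = 
  [  1,   0]
  [  1,   1]
U = 
  [  3,   3]
  [  0,  -3]
Check row 2 of LU: [(1)(3), (1)(3) + (-3)] = [3, 0] = row 2 of A ✓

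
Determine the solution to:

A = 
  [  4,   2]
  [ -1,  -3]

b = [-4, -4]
x = [-2, 2]

Row reduce the augmented matrix [A|b]:
R2 → R2 + (1/4)·R1
REF = 
  [   4,    2,   -4]
  [   0, -5/2,   -5]

Back-substitution:
x₂ = (-5) / (-5/2) = 2
x₁ = (-4 - (2)(2)) / 4 = -2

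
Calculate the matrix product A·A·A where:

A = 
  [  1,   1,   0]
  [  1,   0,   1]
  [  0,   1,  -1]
A² = A·A:
A²[1,1] = (1)(1) + (1)(1) + (0)(0) = 2
A²[1,2] = (1)(1) + (1)(0) + (0)(1) = 1
A²[1,3] = (1)(0) + (1)(1) + (0)(-1) = 1
A²[2,1] = (1)(1) + (0)(1) + (1)(0) = 1
A²[2,2] = (1)(1) + (0)(0) + (1)(1) = 2
A²[2,3] = (1)(0) + (0)(1) + (1)(-1) = -1
A²[3,1] = (0)(1) + (1)(1) + (-1)(0) = 1
A²[3,2] = (0)(1) + (1)(0) + (-1)(1) = -1
A²[3,3] = (0)(0) + (1)(1) + (-1)(-1) = 2
A² = 
  [  2,   1,   1]
  [  1,   2,  -1]
  [  1,  -1,   2]

A^3 = A^2·A:
A^3[1,1] = (2)(1) + (1)(1) + (1)(0) = 3
A^3[1,2] = (2)(1) + (1)(0) + (1)(1) = 3
A^3[1,3] = (2)(0) + (1)(1) + (1)(-1) = 0
A^3[2,1] = (1)(1) + (2)(1) + (-1)(0) = 3
A^3[2,2] = (1)(1) + (2)(0) + (-1)(1) = 0
A^3[2,3] = (1)(0) + (2)(1) + (-1)(-1) = 3
A^3[3,1] = (1)(1) + (-1)(1) + (2)(0) = 0
A^3[3,2] = (1)(1) + (-1)(0) + (2)(1) = 3
A^3[3,3] = (1)(0) + (-1)(1) + (2)(-1) = -3
A^3 = 
  [  3,   3,   0]
  [  3,   0,   3]
  [  0,   3,  -3]

Therefore
A^3 = 
  [  3,   3,   0]
  [  3,   0,   3]
  [  0,   3,  -3]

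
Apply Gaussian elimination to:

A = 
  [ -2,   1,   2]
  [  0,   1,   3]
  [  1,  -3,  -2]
Row operations:
R3 → R3 + (1/2)·R1
R3 → R3 + (5/2)·R2

Resulting echelon form:
REF = 
  [  -2,    1,    2]
  [   0,    1,    3]
  [   0,    0, 13/2]

Rank = 3 (number of non-zero pivot rows).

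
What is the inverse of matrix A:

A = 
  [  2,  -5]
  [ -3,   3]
det(A) = (2)(3) - (-5)(-3) = -9
For a 2×2 matrix, A⁻¹ = (1/det(A)) · [[d, -b], [-c, a]]
    = (-1/9) · [[3, 5], [3, 2]]

A⁻¹ = 
  [-1/3, -5/9]
  [-1/3, -2/9]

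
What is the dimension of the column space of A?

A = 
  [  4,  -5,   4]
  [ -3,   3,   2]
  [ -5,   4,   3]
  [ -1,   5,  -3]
dim(Col(A)) = 3

Row reduce:
R2 → R2 + (3/4)·R1
R3 → R3 + (5/4)·R1
R4 → R4 + (1/4)·R1
R3 → R3 - (3)·R2
R4 → R4 + (5)·R2
R4 → R4 + (23/7)·R3
REF = 
  [   4,   -5,    4]
  [   0, -3/4,    5]
  [   0,    0,   -7]
  [   0,    0,    0]
Pivot columns: 1, 2, 3 → 3 pivots.
dim(Col(A)) = number of pivot columns = 3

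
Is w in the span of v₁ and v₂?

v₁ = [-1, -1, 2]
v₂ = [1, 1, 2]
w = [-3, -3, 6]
Yes

Form the augmented matrix and row-reduce:
[v₁|v₂|w] = 
  [ -1,   1,  -3]
  [ -1,   1,  -3]
  [  2,   2,   6]
R2 → R2 - (1)·R1
R3 → R3 + (2)·R1
Swap R2 ↔ R3
REF = 
  [ -1,   1,  -3]
  [  0,   4,   0]
  [  0,   0,   0]

No row of the form [0 0 | nonzero], so the system is consistent. Back-substitution gives c₁ = 3, c₂ = 0: w = (3)·v₁ + (0)·v₂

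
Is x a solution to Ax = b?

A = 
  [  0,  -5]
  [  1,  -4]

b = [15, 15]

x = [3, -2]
No

Ax = [10, 11] ≠ b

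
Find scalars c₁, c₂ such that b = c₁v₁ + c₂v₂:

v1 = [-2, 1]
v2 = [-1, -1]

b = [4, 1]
c1 = -1, c2 = -2

b = -1·v1 + -2·v2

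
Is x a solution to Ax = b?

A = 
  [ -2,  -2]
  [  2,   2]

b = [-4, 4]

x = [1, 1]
Yes

Ax = [-4, 4] = b ✓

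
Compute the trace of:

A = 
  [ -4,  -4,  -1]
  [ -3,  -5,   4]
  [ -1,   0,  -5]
-14

tr(A) = -4 + -5 + -5 = -14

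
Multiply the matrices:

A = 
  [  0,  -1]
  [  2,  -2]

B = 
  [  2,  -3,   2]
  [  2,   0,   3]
AB = 
  [ -2,   0,  -3]
  [  0,  -6,  -2]

A is 2×2 and B is 2×3, so AB is 2×3. Each entry is (row of A)·(column of B):
AB[1,1] = (0)(2) + (-1)(2) = -2
AB[1,2] = (0)(-3) + (-1)(0) = 0
AB[1,3] = (0)(2) + (-1)(3) = -3
AB[2,1] = (2)(2) + (-2)(2) = 0
AB[2,2] = (2)(-3) + (-2)(0) = -6
AB[2,3] = (2)(2) + (-2)(3) = -2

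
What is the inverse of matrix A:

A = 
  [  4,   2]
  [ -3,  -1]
det(A) = (4)(-1) - (2)(-3) = 2
For a 2×2 matrix, A⁻¹ = (1/det(A)) · [[d, -b], [-c, a]]
    = (1/2) · [[-1, -2], [3, 4]]

A⁻¹ = 
  [-1/2,   -1]
  [ 3/2,    2]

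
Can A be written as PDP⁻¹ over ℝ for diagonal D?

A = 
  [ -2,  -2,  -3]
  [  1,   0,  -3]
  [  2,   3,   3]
No

Characteristic polynomial: det(λI - A) = λ³ - λ² + 11λ + 9
By the rational root theorem any rational root is an integer dividing 9; none of those is a root, so p(λ) has no rational roots and hence (being an irreducible cubic) no repeated roots.
Discriminant of the cubic: Δ = -9136
Δ < 0 ⇒ one real eigenvalue and a complex-conjugate pair: λ ≈ 0.8667 + 3.394i, 0.8667 - 3.394i, -0.7334
Has complex eigenvalues (not diagonalizable over ℝ).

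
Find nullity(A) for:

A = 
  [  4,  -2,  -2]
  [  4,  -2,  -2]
nullity(A) = 2

Row reduce:
R2 → R2 - (1)·R1
REF = 
  [  4,  -2,  -2]
  [  0,   0,   0]
Pivot columns: 1 → 1 pivot.
rank(A) = 1, so nullity(A) = 3 - 1 = 2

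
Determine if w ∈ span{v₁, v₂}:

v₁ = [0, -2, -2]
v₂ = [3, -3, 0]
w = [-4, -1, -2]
No

Form the augmented matrix and row-reduce:
[v₁|v₂|w] = 
  [  0,   3,  -4]
  [ -2,  -3,  -1]
  [ -2,   0,  -2]
Swap R1 ↔ R2
R3 → R3 - (1)·R1
R3 → R3 - (1)·R2
REF = 
  [ -2,  -3,  -1]
  [  0,   3,  -4]
  [  0,   0,   3]

Row 3 reads [0 0 | 3], i.e. 0 = 3, so the system is inconsistent and w ∉ span{v₁, v₂}.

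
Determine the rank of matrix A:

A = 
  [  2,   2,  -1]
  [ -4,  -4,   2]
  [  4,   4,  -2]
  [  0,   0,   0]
Row reduce:
R2 → R2 + (2)·R1
R3 → R3 - (2)·R1
REF = 
  [  2,   2,  -1]
  [  0,   0,   0]
  [  0,   0,   0]
  [  0,   0,   0]
Pivot columns: 1 → 1 pivot.

rank(A) = 1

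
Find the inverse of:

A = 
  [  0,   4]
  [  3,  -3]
det(A) = (0)(-3) - (4)(3) = -12
For a 2×2 matrix, A⁻¹ = (1/det(A)) · [[d, -b], [-c, a]]
    = (-1/12) · [[-3, -4], [-3, 0]]

A⁻¹ = 
  [1/4, 1/3]
  [1/4,   0]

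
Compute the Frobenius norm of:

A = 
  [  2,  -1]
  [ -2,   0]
||A||_F = 3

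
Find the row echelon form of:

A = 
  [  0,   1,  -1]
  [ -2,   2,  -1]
Row operations:
Swap R1 ↔ R2

Resulting echelon form:
REF = 
  [ -2,   2,  -1]
  [  0,   1,  -1]

Rank = 2 (number of non-zero pivot rows).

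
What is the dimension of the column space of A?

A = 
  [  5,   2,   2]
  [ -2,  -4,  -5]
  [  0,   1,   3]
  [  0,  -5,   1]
Row reduce:
R2 → R2 + (2/5)·R1
R3 → R3 + (5/16)·R2
R4 → R4 - (25/16)·R2
R4 → R4 - (121/27)·R3
REF = 
  [    5,     2,     2]
  [    0, -16/5, -21/5]
  [    0,     0, 27/16]
  [    0,     0,     0]
Pivot columns: 1, 2, 3 → 3 pivots.
dim(Col(A)) = number of pivot columns = 3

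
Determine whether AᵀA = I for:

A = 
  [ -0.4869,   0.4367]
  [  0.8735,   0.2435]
No

AᵀA = 
  [  1.0001,   0.0001]
  [  0.0001,   0.2500]
≠ I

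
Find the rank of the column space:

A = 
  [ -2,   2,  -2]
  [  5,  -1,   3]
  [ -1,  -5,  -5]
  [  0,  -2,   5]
dim(Col(A)) = 3

Row reduce:
R2 → R2 + (5/2)·R1
R3 → R3 - (1/2)·R1
R3 → R3 + (3/2)·R2
R4 → R4 + (1/2)·R2
R4 → R4 + (4/7)·R3
REF = 
  [ -2,   2,  -2]
  [  0,   4,  -2]
  [  0,   0,  -7]
  [  0,   0,   0]
Pivot columns: 1, 2, 3 → 3 pivots.
dim(Col(A)) = number of pivot columns = 3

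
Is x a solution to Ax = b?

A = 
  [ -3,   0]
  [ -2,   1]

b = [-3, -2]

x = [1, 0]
Yes

Ax = [-3, -2] = b ✓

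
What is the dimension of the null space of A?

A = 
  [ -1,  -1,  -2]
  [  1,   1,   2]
nullity(A) = 2

Row reduce:
R2 → R2 + (1)·R1
REF = 
  [ -1,  -1,  -2]
  [  0,   0,   0]
Pivot columns: 1 → 1 pivot.
rank(A) = 1, so nullity(A) = 3 - 1 = 2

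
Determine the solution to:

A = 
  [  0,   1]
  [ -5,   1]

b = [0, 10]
Row reduce the augmented matrix [A|b]:
Swap R1 ↔ R2
REF = 
  [ -5,   1,  10]
  [  0,   1,   0]

Back-substitution:
x₂ = 0 / 1 = 0
x₁ = (10 - (1)(0)) / (-5) = -2

x = [-2, 0]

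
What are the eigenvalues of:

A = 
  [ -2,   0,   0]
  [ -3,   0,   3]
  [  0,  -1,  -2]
λ = -2, -1 + i√2, -1 - i√2  (≈ -2, -1 + 1.414i, -1 - 1.414i)

Characteristic polynomial: det(λI - A) = λ³ + 4λ² + 7λ + 6
Testing integer divisors of the constant term: p(-2) = 0, so (λ + 2) is a factor:
p(λ) = (λ + 2)(λ² + 2λ + 3)
λ² + 2λ + 3 = 0  ⇒  λ = (-2 ± √((2)² - 4·(3)))/2 = (-2 ± √(-8))/2
  = -1 + i√2,  -1 - i√2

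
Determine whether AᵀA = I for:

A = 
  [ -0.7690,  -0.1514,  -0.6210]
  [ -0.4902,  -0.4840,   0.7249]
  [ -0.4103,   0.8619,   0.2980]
Yes

AᵀA = 
  [  1,   0,  -0.0001]
  [  0,   1,   0]
  [ -0.0001,   0,   0.9999]
≈ I (equal to I up to the 4-dp rounding of the entries)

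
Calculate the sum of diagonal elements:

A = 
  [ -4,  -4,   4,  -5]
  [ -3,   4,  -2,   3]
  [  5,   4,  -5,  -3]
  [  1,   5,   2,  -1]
-6

tr(A) = -4 + 4 + -5 + -1 = -6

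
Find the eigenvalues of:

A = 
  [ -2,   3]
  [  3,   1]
tr(A) = -1, det(A) = -11
Characteristic polynomial: λ² - tr(A)λ + det(A) = λ² + λ - 11
λ² + λ - 11 = 0  ⇒  λ = (-1 ± √((1)² - 4·(-11)))/2 = (-1 ± √(45))/2
  = (-1 + 3√5)/2,  (-1 - 3√5)/2

λ = (-1 + 3√5)/2, (-1 - 3√5)/2  (≈ 2.854, -3.854)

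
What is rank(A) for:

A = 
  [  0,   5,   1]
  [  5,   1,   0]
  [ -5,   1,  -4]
rank(A) = 3

Row reduce:
Swap R1 ↔ R2
R3 → R3 + (1)·R1
R3 → R3 - (2/5)·R2
REF = 
  [    5,     1,     0]
  [    0,     5,     1]
  [    0,     0, -22/5]
Pivot columns: 1, 2, 3 → 3 pivots.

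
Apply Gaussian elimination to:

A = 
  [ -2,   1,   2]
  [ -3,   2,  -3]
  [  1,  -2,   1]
Row operations:
R2 → R2 - (3/2)·R1
R3 → R3 + (1/2)·R1
R3 → R3 + (3)·R2

Resulting echelon form:
REF = 
  [ -2,   1,   2]
  [  0, 1/2,  -6]
  [  0,   0, -16]

Rank = 3 (number of non-zero pivot rows).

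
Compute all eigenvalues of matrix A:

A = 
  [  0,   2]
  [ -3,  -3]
tr(A) = -3, det(A) = 6
Characteristic polynomial: λ² - tr(A)λ + det(A) = λ² + 3λ + 6
λ² + 3λ + 6 = 0  ⇒  λ = (-3 ± √((3)² - 4·(6)))/2 = (-3 ± √(-15))/2
  = (-3 + i√15)/2,  (-3 - i√15)/2

λ = (-3 + i√15)/2, (-3 - i√15)/2  (≈ -1.5 + 1.936i, -1.5 - 1.936i)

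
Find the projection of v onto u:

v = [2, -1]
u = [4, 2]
v·u = (2)(4) + (-1)(2) = 6
u·u = (4)² + (2)² = 20
proj_u(v) = (v·u / u·u) × u = (6/20) × u = (3/10) × u

proj_u(v) = [6/5, 3/5]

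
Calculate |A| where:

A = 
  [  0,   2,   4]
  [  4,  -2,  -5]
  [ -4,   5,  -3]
Cofactor expansion along row 1:
det(A) = (0)·((-2)(-3) - (-5)(5)) - (2)·((4)(-3) - (-5)(-4)) + (4)·((4)(5) - (-2)(-4))
  = (0)(31) - (2)(-32) + (4)(12)
  = 112

det(A) = 112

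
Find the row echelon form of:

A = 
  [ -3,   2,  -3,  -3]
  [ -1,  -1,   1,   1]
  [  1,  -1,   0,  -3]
Row operations:
R2 → R2 - (1/3)·R1
R3 → R3 + (1/3)·R1
R3 → R3 - (1/5)·R2

Resulting echelon form:
REF = 
  [   -3,     2,    -3,    -3]
  [    0,  -5/3,     2,     2]
  [    0,     0,  -7/5, -22/5]

Rank = 3 (number of non-zero pivot rows).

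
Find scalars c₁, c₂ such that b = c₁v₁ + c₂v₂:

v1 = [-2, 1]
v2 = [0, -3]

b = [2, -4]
c1 = -1, c2 = 1

b = -1·v1 + 1·v2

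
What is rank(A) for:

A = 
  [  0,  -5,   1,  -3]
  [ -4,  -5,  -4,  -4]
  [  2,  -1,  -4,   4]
Row reduce:
Swap R1 ↔ R2
R3 → R3 + (1/2)·R1
R3 → R3 - (7/10)·R2
REF = 
  [    -4,     -5,     -4,     -4]
  [     0,     -5,      1,     -3]
  [     0,      0, -67/10,  41/10]
Pivot columns: 1, 2, 3 → 3 pivots.

rank(A) = 3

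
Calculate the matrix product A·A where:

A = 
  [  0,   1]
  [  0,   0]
A² = A·A:
A²[1,1] = (0)(0) + (1)(0) = 0
A²[1,2] = (0)(1) + (1)(0) = 0
A²[2,1] = (0)(0) + (0)(0) = 0
A²[2,2] = (0)(1) + (0)(0) = 0
A² = 
  [  0,   0]
  [  0,   0]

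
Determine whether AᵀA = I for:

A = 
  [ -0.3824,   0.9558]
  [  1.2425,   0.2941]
No

AᵀA = 
  [  1.6900,  -0.0001]
  [ -0.0001,   1]
≠ I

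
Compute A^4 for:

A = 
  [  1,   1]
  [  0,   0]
A^4 = 
  [  1,   1]
  [  0,   0]

A² = A·A:
A²[1,1] = (1)(1) + (1)(0) = 1
A²[1,2] = (1)(1) + (1)(0) = 1
A²[2,1] = (0)(1) + (0)(0) = 0
A²[2,2] = (0)(1) + (0)(0) = 0
A² = 
  [  1,   1]
  [  0,   0]

A^3 = A^2·A:
A^3[1,1] = (1)(1) + (1)(0) = 1
A^3[1,2] = (1)(1) + (1)(0) = 1
A^3[2,1] = (0)(1) + (0)(0) = 0
A^3[2,2] = (0)(1) + (0)(0) = 0
A^3 = 
  [  1,   1]
  [  0,   0]

A^4 = A^3·A:
A^4[1,1] = (1)(1) + (1)(0) = 1
A^4[1,2] = (1)(1) + (1)(0) = 1
A^4[2,1] = (0)(1) + (0)(0) = 0
A^4[2,2] = (0)(1) + (0)(0) = 0
A^4 = 
  [  1,   1]
  [  0,   0]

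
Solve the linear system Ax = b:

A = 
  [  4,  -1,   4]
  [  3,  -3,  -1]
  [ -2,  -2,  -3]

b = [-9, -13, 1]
x = [-3, 1, 1]

Row reduce the augmented matrix [A|b]:
R2 → R2 - (3/4)·R1
R3 → R3 + (1/2)·R1
R3 → R3 - (10/9)·R2
REF = 
  [    4,    -1,     4,    -9]
  [    0,  -9/4,    -4, -25/4]
  [    0,     0,  31/9,  31/9]

Back-substitution:
x₃ = (31/9) / (31/9) = 1
x₂ = (-25/4 - (-4)(1)) / (-9/4) = 1
x₁ = (-9 - (-1)(1) - (4)(1)) / 4 = -3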